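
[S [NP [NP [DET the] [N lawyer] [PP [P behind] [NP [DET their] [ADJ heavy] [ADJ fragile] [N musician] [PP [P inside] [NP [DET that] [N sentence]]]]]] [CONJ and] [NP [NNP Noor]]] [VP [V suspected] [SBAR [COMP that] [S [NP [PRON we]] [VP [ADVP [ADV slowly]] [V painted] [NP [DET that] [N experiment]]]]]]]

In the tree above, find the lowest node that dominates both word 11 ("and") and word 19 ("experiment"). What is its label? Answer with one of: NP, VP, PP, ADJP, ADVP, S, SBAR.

S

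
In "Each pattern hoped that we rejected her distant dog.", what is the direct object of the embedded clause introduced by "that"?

"rejected" heads the VP of the embedded clause introduced by "that", and "her distant dog" is its direct object.

her distant dog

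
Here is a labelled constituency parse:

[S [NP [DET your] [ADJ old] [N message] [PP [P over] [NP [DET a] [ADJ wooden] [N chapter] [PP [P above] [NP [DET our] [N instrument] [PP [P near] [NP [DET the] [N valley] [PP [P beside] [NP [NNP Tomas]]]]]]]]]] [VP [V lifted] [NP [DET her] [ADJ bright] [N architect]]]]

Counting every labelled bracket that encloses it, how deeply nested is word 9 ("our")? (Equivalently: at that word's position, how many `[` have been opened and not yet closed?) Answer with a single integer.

The word sits inside DET, which is inside NP, inside PP, inside NP, inside PP, inside NP, inside S — 7 brackets in all.

7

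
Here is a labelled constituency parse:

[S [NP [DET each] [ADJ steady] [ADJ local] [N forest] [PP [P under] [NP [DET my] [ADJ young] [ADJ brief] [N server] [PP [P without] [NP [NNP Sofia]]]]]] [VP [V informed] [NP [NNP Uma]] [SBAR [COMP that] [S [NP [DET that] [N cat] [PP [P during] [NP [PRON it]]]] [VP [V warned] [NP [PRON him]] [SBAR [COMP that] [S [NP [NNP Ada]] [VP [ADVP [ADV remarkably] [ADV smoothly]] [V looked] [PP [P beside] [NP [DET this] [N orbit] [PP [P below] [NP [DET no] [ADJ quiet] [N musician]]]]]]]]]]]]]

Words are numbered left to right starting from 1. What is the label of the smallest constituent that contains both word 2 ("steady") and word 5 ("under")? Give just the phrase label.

The smallest bracket enclosing both words is [NP each steady local forest under my young brief server without Sofia], so the label is NP.

NP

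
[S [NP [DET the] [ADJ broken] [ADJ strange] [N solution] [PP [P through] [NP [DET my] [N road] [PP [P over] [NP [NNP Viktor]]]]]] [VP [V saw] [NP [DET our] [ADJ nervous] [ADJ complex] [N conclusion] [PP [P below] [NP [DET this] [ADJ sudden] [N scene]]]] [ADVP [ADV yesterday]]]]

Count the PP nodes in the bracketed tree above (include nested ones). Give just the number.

Scanning left to right, an opening `[PP` appears at word positions 5, 8, 15 — 3 in total.

3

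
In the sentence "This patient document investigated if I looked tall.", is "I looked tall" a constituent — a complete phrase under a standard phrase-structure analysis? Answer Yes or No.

These words form the whole clause headed by "looked", so yes — one constituent.

Yes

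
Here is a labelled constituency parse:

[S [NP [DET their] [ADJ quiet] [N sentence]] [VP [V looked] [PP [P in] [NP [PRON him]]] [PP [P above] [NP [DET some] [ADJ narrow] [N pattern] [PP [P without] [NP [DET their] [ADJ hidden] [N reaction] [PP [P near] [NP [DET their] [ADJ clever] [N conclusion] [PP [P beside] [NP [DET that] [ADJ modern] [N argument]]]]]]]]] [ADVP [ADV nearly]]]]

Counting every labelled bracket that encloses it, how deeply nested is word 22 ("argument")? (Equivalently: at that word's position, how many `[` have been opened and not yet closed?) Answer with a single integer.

11

Counting open brackets not yet closed at "argument": [S [VP [PP [NP [PP [NP [PP [NP [PP [NP [N = 11.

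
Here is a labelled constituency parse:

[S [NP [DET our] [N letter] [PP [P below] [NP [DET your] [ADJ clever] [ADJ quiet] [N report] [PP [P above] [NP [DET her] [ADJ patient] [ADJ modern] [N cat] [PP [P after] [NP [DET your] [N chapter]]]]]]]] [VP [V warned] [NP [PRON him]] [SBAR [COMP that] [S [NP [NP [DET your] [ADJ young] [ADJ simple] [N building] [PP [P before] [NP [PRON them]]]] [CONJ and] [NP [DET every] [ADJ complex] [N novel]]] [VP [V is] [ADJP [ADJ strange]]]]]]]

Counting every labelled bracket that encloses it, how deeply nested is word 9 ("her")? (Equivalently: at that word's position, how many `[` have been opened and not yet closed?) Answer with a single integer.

Counting open brackets not yet closed at "her": [S [NP [PP [NP [PP [NP [DET = 7.

7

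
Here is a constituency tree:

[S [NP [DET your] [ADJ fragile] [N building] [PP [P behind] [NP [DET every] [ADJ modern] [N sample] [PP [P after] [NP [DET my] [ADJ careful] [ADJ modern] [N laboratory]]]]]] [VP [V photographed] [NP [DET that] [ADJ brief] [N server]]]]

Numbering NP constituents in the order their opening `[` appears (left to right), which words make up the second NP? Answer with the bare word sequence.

every modern sample after my careful modern laboratory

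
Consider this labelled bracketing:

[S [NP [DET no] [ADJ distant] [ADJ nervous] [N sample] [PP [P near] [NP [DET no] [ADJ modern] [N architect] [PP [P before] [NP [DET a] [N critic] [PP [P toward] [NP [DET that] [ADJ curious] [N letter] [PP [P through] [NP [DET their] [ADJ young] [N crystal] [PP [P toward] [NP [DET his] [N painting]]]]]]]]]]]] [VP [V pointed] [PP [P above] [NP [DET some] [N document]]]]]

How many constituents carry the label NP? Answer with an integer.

Listing each NP by its span: [NP no distant nervous sample near no modern architect before a critic toward that curious letter through their young crystal toward his painting]; [NP no modern architect before a critic toward that curious letter through their young crystal toward his painting]; [NP a critic toward that curious letter through their young crystal toward his painting]; [NP that curious letter through their young crystal toward his painting]; [NP their young crystal toward his painting]; [NP his painting] … — that makes 7.

7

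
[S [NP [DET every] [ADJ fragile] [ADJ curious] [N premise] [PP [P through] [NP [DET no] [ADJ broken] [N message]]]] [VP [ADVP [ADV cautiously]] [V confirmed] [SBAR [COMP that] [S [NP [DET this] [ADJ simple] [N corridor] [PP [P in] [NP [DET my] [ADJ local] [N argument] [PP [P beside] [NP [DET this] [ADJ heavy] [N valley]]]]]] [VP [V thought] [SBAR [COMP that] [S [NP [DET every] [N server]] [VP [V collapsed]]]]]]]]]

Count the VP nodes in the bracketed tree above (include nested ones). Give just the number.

The VP constituents are: [VP cautiously confirmed that this simple corridor in my local argument beside this heavy valley thought that every server collapsed]; [VP thought that every server collapsed]; [VP collapsed]. Total: 3.

3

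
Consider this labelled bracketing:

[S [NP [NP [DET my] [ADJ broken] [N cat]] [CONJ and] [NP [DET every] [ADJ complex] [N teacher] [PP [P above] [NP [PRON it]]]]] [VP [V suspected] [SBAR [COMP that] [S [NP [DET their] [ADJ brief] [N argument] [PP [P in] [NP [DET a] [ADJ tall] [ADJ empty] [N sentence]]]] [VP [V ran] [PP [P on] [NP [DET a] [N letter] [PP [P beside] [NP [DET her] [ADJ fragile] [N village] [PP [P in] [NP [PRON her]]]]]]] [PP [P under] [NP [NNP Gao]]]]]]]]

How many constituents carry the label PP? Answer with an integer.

6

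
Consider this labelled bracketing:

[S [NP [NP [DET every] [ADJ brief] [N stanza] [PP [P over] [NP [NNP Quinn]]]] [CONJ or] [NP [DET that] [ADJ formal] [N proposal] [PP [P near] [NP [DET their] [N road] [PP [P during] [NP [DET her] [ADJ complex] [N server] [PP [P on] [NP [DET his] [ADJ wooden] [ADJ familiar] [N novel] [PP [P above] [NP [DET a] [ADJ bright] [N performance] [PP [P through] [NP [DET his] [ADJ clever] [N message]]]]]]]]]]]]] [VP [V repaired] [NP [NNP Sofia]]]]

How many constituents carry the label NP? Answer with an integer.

Listing each NP by its span: [NP every brief stanza over Quinn or that formal proposal near their road during her complex server on his wooden familiar novel above a bright performance through his clever message]; [NP every brief stanza over Quinn]; [NP Quinn]; [NP that formal proposal near their road during her complex server on his wooden familiar novel above a bright performance through his clever message]; [NP their road during her complex server on his wooden familiar novel above a bright performance through his clever message]; [NP her complex server on his wooden familiar novel above a bright performance through his clever message] … — that makes 10.

10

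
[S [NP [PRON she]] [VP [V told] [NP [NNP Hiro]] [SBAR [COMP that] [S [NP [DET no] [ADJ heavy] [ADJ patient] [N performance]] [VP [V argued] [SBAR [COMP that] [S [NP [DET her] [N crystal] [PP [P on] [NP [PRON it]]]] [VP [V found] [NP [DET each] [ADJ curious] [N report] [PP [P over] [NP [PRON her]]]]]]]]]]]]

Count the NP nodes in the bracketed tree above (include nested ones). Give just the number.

Listing each NP by its span: [NP she]; [NP Hiro]; [NP no heavy patient performance]; [NP her crystal on it]; [NP it]; [NP each curious report over her] … — that makes 7.

7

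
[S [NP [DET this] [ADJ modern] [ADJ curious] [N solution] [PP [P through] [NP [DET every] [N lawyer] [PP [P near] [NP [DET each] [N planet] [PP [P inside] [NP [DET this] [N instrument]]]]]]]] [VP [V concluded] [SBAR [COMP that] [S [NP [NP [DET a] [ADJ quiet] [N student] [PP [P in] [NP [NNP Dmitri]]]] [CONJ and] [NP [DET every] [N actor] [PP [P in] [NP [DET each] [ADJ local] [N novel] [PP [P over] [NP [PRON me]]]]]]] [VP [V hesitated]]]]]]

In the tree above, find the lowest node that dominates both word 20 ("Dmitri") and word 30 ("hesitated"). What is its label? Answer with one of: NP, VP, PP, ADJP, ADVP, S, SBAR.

Word 20 lies under S → VP → SBAR → S → NP → NP → PP → NP → NNP; word 30 lies under S → VP → SBAR → S → VP → V. The lowest shared node is the S.

S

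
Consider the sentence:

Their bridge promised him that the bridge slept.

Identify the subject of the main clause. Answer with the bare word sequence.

"their bridge" is the NP that combines with the VP headed by "promised" to form the main clause — the subject.

their bridge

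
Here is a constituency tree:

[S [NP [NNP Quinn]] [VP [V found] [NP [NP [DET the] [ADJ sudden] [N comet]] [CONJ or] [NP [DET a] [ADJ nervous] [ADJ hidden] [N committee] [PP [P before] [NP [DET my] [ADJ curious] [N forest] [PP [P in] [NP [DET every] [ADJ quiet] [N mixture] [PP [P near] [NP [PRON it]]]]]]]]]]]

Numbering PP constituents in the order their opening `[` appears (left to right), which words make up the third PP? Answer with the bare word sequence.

near it

In left-to-right order the PP constituents are "before my curious forest in every quiet mixture near it"; "in every quiet mixture near it"; "near it". Number 3 is "near it".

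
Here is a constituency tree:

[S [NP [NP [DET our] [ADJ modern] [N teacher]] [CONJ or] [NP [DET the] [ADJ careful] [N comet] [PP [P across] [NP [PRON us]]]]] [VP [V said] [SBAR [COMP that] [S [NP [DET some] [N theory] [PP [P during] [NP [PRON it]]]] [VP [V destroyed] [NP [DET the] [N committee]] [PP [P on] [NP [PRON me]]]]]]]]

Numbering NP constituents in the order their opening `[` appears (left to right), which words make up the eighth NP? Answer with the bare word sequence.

me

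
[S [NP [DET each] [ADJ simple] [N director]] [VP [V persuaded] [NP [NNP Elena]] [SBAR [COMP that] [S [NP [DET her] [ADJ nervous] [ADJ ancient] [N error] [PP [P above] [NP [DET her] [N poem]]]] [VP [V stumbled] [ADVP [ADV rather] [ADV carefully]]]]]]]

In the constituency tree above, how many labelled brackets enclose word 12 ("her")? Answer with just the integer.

8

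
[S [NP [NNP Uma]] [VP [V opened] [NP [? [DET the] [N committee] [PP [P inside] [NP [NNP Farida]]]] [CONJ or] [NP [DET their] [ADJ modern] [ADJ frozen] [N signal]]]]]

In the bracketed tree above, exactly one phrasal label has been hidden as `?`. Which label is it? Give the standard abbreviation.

NP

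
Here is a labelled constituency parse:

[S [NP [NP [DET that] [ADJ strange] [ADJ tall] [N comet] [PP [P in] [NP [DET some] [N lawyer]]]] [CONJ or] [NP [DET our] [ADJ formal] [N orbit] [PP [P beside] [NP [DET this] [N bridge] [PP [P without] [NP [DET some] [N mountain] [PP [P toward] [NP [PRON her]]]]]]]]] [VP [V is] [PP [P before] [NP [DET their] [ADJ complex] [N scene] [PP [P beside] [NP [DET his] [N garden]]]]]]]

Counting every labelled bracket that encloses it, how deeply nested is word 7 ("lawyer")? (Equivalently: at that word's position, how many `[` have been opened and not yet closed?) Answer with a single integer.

The word sits inside N, which is inside NP, inside PP, inside NP, inside NP, inside S — 6 brackets in all.

6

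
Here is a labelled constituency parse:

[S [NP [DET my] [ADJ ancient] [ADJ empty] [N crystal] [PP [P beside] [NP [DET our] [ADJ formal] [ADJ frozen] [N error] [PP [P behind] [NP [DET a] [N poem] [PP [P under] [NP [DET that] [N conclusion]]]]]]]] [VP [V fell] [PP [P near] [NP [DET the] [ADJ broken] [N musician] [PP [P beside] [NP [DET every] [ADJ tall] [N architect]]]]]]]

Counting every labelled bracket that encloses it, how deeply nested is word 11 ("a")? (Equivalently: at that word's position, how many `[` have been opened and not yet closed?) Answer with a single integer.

Path from the root down to the word: S → NP → PP → NP → PP → NP → DET. That is 7 enclosing brackets.

7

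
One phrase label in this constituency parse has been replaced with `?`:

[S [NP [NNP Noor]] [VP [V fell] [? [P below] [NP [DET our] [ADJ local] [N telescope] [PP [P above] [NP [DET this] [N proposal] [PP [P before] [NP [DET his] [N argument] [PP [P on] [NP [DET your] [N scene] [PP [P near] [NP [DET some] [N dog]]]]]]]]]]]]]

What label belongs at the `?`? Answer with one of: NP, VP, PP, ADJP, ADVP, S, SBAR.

Looking at what the `?` directly dominates — P 'below', NP — this is a prepositional phrase (PP).

PP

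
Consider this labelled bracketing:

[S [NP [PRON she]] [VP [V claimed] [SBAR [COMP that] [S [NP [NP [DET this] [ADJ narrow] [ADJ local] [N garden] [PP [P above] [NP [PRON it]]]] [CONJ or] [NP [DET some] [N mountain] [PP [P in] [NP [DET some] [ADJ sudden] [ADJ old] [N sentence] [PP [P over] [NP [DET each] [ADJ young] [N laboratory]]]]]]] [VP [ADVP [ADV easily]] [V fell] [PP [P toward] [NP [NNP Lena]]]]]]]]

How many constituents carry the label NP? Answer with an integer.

Listing each NP by its span: [NP she]; [NP this narrow local garden above it or some mountain in some sudden old sentence over each young laboratory]; [NP this narrow local garden above it]; [NP it]; [NP some mountain in some sudden old sentence over each young laboratory]; [NP some sudden old sentence over each young laboratory] … — that makes 8.

8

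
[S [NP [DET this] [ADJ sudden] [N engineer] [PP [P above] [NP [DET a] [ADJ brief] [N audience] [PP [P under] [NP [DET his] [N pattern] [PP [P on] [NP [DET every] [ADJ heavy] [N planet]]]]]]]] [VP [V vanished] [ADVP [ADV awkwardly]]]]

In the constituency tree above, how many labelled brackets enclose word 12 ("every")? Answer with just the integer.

9

Counting open brackets not yet closed at "every": [S [NP [PP [NP [PP [NP [PP [NP [DET = 9.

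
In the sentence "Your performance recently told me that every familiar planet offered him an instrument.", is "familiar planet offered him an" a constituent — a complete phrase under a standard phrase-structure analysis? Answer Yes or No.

No

The smallest constituent containing the whole sequence is the clause [S every familiar planet offered him an instrument], but the sequence is only part of it — it straddles the boundary between noun phrase "every familiar planet" and verb phrase "offered him an instrument".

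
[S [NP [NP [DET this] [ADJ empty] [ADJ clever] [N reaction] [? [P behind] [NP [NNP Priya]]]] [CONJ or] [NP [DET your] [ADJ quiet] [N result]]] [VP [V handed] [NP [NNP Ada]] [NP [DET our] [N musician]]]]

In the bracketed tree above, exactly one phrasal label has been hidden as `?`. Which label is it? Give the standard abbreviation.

PP

The `?` node immediately contains: P 'behind', NP. That is the internal structure of a prepositional phrase, so the label is PP.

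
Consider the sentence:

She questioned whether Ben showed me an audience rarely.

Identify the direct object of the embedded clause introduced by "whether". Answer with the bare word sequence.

an audience

The verb of the embedded clause introduced by "whether" is "showed"; its direct object is the NP "an audience".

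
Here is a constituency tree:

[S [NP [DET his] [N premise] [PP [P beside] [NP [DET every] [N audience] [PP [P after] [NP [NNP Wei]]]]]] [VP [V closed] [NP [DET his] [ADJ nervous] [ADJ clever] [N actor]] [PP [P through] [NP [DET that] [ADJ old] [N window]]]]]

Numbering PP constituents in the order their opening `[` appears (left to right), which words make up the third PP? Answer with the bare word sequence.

through that old window

The PP opening brackets appear, in order, over: "beside every audience after Wei"; "after Wei"; "through that old window". The third one spans "through that old window".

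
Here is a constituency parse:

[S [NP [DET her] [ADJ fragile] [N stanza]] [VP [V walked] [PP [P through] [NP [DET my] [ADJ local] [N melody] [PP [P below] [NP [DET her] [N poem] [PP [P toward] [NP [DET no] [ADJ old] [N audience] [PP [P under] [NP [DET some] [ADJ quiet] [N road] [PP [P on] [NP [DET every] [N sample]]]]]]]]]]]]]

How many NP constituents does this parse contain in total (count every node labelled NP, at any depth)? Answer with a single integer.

6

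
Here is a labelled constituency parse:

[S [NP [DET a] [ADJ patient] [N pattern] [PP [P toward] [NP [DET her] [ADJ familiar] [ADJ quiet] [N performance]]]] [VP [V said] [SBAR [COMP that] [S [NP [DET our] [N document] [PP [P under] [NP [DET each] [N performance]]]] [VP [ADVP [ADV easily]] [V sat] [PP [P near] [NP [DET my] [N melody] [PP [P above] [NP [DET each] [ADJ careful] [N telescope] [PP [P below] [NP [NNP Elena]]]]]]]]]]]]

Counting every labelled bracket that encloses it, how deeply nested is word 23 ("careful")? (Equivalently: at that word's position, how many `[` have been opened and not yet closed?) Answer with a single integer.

10

The word sits inside ADJ, which is inside NP, inside PP, inside NP, inside PP, inside VP, inside S, inside SBAR, inside VP, inside S — 10 brackets in all.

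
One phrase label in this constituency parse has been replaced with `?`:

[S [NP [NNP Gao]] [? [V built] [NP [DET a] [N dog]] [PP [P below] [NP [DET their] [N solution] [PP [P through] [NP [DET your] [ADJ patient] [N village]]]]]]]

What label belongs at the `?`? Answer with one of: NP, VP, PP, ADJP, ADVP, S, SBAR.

A constituent whose immediate children are V 'built', NP, PP is a verb phrase: VP.

VP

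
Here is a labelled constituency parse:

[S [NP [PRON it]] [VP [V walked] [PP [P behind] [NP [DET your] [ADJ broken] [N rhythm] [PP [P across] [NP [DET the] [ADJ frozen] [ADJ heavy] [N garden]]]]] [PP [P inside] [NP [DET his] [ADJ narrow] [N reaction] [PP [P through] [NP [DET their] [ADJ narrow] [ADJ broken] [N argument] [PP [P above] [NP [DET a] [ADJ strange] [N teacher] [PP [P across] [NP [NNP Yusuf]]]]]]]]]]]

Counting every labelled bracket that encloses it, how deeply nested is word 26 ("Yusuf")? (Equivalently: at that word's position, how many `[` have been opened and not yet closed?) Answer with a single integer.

11

Path from the root down to the word: S → VP → PP → NP → PP → NP → PP → NP → PP → NP → NNP. That is 11 enclosing brackets.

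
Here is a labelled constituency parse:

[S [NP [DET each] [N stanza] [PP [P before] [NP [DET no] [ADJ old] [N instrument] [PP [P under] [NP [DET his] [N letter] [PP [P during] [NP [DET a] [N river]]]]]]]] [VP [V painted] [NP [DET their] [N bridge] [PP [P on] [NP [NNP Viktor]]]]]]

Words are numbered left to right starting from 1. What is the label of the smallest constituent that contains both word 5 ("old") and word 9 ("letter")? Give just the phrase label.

NP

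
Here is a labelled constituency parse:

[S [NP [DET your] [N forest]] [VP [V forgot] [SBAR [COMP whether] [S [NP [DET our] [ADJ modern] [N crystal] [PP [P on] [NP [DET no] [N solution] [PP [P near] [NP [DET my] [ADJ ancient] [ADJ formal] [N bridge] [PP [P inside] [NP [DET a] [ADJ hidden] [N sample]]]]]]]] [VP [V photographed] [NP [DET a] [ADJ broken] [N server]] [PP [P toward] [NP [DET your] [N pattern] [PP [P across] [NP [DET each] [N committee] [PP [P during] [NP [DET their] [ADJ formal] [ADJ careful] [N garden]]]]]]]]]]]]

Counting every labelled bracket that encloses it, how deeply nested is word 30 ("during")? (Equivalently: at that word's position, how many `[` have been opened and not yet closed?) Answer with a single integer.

Counting open brackets not yet closed at "during": [S [VP [SBAR [S [VP [PP [NP [PP [NP [PP [P = 11.

11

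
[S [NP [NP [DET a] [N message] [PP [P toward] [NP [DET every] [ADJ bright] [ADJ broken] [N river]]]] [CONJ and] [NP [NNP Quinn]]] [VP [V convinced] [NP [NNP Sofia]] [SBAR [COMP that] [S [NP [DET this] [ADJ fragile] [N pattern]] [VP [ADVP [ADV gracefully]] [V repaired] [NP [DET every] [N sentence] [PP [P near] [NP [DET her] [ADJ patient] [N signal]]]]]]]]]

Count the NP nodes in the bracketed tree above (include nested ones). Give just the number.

Scanning left to right, an opening `[NP` appears at word positions 1, 1, 4, 9, 11, 13, 18, 21 — 8 in total.

8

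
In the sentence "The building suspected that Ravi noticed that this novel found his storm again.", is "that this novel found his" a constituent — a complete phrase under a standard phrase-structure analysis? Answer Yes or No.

The smallest constituent containing the whole sequence is the subordinate clause [SBAR that this novel found his storm again], but the sequence is only part of it — it straddles the boundary between complementizer "that" and clause "this novel found his storm again".

No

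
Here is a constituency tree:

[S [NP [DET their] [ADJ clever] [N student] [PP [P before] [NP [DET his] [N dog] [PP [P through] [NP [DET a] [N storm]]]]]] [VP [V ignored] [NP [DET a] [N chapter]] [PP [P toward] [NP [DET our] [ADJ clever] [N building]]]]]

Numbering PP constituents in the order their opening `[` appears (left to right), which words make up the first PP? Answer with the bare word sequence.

before his dog through a storm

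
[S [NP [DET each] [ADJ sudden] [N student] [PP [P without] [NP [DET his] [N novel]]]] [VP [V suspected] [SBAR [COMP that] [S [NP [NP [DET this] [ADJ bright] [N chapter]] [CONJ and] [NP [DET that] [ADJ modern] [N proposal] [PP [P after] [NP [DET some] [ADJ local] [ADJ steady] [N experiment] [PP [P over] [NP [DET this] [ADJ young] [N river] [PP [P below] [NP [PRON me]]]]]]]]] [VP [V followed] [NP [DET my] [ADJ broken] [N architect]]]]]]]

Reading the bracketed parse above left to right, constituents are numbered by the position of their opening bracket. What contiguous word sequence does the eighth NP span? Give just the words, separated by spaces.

me

In left-to-right order the NP constituents are "each sudden student without his novel"; "his novel"; "this bright chapter and that modern proposal after some local steady experiment over this young river below me"; "this bright chapter"; "that modern proposal after some local steady experiment over this young river below me"; "some local steady experiment over this young river below me"; "this young river below me"; "me"; "my broken architect". Number 8 is "me".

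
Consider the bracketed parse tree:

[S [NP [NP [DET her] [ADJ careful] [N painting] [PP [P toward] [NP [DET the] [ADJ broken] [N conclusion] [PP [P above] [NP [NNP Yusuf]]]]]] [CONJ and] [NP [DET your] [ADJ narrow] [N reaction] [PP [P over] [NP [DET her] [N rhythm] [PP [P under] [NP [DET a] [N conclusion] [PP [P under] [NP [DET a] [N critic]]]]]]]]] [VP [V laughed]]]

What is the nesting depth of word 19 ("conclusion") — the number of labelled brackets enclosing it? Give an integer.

Counting open brackets not yet closed at "conclusion": [S [NP [NP [PP [NP [PP [NP [N = 8.

8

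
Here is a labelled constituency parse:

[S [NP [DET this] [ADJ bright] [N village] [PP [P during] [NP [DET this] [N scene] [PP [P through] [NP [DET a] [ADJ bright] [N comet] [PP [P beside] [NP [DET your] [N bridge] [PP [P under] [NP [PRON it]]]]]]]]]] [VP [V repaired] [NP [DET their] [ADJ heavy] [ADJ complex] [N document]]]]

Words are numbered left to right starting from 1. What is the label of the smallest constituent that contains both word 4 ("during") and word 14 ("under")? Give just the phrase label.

Both words fall inside [PP during this scene through a bright comet beside your bridge under it] (words 4–15), and no smaller constituent contains them both. Label: PP.

PP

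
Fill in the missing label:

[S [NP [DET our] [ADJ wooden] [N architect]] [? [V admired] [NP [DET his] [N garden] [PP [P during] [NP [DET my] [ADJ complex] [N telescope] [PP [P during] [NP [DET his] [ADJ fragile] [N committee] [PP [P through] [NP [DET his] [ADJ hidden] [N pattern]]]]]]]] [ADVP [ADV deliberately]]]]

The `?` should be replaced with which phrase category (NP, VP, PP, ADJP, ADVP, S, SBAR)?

VP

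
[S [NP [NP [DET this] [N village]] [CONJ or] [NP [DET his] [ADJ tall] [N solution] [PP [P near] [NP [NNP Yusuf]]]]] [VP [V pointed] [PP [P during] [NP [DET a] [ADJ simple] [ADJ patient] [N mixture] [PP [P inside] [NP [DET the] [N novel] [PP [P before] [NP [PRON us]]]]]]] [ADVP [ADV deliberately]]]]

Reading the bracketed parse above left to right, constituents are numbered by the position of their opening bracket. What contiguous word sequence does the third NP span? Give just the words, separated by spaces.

his tall solution near Yusuf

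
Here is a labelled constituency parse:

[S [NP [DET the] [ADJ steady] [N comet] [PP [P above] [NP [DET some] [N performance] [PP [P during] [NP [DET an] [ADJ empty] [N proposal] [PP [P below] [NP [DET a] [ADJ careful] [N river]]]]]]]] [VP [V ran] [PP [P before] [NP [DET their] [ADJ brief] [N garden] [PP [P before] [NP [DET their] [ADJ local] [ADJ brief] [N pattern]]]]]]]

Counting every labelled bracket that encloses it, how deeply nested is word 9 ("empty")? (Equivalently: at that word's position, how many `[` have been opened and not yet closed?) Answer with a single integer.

7

Path from the root down to the word: S → NP → PP → NP → PP → NP → ADJ. That is 7 enclosing brackets.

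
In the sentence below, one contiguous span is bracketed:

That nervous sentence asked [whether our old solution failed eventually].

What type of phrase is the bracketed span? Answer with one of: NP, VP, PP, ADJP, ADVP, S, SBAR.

SBAR

"whether" is the head of the bracketed span, so the span is a subordinate clause: SBAR.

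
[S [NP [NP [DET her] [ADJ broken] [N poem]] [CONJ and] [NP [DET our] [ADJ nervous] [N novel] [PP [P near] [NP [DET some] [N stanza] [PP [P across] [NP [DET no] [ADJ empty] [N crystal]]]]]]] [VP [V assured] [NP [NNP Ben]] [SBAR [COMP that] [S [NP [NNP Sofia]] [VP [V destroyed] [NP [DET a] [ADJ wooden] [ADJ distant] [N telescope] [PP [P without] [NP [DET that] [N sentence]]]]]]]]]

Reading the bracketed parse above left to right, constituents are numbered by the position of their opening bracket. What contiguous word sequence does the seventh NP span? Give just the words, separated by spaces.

Sofia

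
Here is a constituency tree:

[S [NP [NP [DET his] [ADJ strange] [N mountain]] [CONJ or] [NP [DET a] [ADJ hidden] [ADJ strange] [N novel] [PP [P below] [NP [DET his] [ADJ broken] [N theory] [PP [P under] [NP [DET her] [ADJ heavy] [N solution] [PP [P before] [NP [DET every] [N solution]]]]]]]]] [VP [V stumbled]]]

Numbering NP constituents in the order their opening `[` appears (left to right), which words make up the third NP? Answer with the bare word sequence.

a hidden strange novel below his broken theory under her heavy solution before every solution

Opening `[NP` markers occur at word positions 1, 1, 5, 10, 14, 18; the third of these opens the constituent [NP a hidden strange novel below his broken theory under her heavy solution before every solution].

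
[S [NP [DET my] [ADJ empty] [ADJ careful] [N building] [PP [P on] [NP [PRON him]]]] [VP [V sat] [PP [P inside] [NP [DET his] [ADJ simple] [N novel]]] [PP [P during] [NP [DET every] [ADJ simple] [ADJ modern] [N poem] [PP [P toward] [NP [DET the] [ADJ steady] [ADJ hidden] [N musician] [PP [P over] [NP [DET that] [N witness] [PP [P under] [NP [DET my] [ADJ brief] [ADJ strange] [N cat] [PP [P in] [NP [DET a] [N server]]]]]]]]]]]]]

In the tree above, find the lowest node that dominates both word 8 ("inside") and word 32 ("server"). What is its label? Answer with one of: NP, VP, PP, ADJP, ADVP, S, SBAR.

VP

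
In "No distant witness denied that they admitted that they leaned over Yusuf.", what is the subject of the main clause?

The subject of the main clause is the NP immediately before the verb "denied": "no distant witness".

no distant witness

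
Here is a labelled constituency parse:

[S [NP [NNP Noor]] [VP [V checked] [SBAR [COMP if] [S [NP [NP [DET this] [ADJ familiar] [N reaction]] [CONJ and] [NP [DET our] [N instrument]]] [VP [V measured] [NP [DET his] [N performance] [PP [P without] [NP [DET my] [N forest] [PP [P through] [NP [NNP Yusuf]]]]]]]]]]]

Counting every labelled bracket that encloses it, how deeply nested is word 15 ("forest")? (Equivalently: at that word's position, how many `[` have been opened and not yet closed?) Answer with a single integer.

9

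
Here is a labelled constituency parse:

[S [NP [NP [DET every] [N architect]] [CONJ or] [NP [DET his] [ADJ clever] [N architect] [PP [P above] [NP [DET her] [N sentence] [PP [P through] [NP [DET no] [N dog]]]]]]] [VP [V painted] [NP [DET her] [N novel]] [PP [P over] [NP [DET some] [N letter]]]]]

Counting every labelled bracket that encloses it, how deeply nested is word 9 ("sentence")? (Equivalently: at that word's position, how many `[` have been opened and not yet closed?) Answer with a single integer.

6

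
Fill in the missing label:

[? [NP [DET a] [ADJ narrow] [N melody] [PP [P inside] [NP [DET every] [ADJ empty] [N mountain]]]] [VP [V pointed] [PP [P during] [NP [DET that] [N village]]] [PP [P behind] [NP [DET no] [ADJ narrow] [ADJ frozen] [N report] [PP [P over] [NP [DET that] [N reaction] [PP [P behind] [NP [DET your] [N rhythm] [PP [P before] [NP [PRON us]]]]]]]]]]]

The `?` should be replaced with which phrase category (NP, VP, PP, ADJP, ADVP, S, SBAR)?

S

The `?` node immediately contains: NP, VP. That is the internal structure of a clause, so the label is S.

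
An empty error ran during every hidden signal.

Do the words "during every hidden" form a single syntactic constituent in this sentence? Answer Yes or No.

No

"during" belongs to the preposition "during" while "hidden" belongs to the noun phrase "every hidden signal"; a span that runs across that boundary is not a single phrase.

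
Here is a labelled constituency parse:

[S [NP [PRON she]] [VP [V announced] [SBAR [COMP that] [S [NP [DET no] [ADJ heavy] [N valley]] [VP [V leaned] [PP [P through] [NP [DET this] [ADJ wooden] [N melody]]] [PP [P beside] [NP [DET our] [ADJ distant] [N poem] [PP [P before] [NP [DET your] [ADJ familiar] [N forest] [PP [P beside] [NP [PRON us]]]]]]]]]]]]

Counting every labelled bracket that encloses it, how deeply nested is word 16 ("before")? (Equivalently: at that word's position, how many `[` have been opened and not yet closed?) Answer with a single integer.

9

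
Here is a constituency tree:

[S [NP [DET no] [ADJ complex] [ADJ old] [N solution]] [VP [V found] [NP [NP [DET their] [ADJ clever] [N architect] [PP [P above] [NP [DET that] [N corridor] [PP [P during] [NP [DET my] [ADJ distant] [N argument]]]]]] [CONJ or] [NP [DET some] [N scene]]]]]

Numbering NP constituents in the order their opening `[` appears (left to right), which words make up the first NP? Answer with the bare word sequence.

In left-to-right order the NP constituents are "no complex old solution"; "their clever architect above that corridor during my distant argument or some scene"; "their clever architect above that corridor during my distant argument"; "that corridor during my distant argument"; "my distant argument"; "some scene". Number 1 is "no complex old solution".

no complex old solution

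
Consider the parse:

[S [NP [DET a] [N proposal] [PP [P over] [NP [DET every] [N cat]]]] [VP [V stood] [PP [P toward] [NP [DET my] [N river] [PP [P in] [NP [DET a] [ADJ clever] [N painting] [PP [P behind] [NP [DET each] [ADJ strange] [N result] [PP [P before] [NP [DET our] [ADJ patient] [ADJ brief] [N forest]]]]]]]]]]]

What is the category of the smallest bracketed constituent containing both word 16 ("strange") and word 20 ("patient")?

The smallest bracket enclosing both words is [NP each strange result before our patient brief forest], so the label is NP.

NP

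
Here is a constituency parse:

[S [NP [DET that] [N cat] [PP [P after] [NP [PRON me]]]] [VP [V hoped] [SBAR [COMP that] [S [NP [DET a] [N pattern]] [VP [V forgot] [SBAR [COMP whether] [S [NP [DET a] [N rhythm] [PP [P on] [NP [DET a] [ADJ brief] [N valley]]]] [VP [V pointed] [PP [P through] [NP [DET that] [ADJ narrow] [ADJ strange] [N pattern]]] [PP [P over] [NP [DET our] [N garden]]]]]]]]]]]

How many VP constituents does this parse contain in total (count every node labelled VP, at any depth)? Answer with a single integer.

Scanning left to right, an opening `[VP` appears at word positions 5, 9, 17 — 3 in total.

3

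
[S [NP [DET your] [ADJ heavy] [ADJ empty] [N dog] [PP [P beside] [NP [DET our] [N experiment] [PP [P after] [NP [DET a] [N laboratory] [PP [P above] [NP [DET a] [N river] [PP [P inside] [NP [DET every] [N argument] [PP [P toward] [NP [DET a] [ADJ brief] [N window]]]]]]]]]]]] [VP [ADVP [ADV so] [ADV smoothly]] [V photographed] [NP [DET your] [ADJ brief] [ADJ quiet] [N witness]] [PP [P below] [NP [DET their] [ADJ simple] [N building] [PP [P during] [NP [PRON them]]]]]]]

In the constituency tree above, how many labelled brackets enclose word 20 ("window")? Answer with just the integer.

The word sits inside N, which is inside NP, inside PP, inside NP, inside PP, inside NP, inside PP, inside NP, inside PP, inside NP, inside PP, inside NP, inside S — 13 brackets in all.

13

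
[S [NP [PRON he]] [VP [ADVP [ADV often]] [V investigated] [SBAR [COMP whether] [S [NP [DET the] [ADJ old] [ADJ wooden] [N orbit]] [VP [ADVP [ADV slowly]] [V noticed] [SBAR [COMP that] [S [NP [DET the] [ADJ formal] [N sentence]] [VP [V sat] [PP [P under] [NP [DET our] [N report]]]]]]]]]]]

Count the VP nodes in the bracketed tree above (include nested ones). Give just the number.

3

Listing each VP by its span: [VP often investigated whether the old wooden orbit slowly noticed that the formal sentence sat under our report]; [VP slowly noticed that the formal sentence sat under our report]; [VP sat under our report] — that makes 3.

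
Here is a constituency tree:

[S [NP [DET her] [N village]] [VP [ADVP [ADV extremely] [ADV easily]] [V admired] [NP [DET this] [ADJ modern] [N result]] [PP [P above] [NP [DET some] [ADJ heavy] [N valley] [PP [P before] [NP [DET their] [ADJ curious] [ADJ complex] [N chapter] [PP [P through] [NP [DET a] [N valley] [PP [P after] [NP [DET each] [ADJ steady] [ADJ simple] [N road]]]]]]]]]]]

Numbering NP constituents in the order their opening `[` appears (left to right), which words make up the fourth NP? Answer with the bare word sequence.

In left-to-right order the NP constituents are "her village"; "this modern result"; "some heavy valley before their curious complex chapter through a valley after each steady simple road"; "their curious complex chapter through a valley after each steady simple road"; "a valley after each steady simple road"; "each steady simple road". Number 4 is "their curious complex chapter through a valley after each steady simple road".

their curious complex chapter through a valley after each steady simple road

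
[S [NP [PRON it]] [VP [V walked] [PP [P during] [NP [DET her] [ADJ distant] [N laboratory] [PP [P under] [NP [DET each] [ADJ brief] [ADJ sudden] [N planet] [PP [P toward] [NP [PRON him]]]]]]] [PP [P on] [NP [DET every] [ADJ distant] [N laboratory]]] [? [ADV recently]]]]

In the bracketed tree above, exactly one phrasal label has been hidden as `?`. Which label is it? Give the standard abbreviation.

ADVP

A constituent whose immediate children are ADV 'recently' is an adverb phrase: ADVP.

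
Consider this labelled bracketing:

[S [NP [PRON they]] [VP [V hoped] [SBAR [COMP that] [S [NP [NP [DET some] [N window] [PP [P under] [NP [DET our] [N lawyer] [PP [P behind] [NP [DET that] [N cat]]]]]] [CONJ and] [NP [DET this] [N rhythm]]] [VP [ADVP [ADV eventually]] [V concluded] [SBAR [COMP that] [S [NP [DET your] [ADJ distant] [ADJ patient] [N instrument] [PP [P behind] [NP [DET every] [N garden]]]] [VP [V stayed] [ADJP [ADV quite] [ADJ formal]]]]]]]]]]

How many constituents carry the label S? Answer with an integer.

Scanning left to right, an opening `[S` appears at word positions 1, 4, 18 — 3 in total.

3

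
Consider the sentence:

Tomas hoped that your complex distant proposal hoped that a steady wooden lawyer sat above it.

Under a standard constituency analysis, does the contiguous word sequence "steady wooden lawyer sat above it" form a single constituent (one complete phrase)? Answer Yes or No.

The sequence begins inside the noun phrase "a steady wooden lawyer" and ends inside the verb phrase "sat above it"; it crosses a phrase boundary, so no single node in the tree spans exactly those words.

No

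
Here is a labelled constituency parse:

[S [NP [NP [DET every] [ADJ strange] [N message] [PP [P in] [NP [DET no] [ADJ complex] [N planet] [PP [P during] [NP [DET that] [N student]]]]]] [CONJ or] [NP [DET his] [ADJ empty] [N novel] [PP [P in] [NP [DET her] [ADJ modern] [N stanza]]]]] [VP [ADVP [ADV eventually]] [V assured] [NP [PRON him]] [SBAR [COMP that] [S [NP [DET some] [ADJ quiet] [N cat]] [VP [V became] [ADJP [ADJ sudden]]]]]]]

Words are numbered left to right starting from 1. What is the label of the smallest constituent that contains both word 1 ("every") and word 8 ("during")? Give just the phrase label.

NP

Word 1 lies under S → NP → NP → DET; word 8 lies under S → NP → NP → PP → NP → PP → P. The lowest shared node is the NP.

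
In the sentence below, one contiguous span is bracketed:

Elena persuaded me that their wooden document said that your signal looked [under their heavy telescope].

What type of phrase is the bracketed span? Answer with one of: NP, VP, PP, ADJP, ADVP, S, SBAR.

PP

The span is built around the preposition "under" — a prepositional phrase (PP).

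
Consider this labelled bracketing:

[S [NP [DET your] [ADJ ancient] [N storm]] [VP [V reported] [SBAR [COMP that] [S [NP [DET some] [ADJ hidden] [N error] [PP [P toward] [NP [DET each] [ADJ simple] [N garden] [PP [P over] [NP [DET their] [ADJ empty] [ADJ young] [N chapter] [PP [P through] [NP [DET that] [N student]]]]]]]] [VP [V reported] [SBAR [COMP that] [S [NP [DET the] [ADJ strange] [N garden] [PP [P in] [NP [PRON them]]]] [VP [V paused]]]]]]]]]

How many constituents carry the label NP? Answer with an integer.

7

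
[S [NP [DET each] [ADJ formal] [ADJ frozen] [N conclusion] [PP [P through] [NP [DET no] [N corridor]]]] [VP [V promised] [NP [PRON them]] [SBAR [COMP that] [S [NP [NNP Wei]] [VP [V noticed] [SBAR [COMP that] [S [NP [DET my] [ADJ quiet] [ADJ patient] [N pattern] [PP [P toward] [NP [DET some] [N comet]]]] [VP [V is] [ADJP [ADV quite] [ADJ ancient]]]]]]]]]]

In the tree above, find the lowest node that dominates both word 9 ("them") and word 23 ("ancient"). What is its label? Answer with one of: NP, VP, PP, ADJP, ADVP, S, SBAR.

Both words fall inside [VP promised them that Wei noticed that my quiet patient pattern toward some comet is quite ancient] (words 8–23), and no smaller constituent contains them both. Label: VP.

VP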